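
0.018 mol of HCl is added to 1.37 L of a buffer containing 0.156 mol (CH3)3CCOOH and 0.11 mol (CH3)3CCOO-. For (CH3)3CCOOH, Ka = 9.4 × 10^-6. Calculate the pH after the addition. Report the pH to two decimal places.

After neutralization: n((CH3)3CCOOH) = 0.174 mol, n((CH3)3CCOO-) = 0.092 mol.
pKa = −log(9.4 × 10^-6) = 5.027
Henderson–Hasselbalch with mole ratio 0.092/0.174: pH = 5.027 + (-0.277)

pH = 4.75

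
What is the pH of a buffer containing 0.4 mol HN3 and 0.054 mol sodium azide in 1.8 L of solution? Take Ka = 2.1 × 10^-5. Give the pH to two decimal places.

pH = 3.81

pKa = −log(2.1 × 10^-5) = 4.678
Using pH = pKa + log([base]/[acid]) with [base]/[acid] = 0.054/0.4:
pH = 4.678 + (-0.870) = 3.81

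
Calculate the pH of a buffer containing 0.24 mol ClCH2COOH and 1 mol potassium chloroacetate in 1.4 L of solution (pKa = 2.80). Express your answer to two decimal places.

pH = pKa + log([A⁻]/[HA]) = 2.80 + log(1/0.24)
pH = 2.80 + (+0.620) = 3.42

pH = 3.42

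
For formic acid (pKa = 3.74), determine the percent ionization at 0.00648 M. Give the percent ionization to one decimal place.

HCOOH ⇌ HCOO- + H+; let x = [H+] at equilibrium.
Ka = 10^(−3.74) = 1.82 × 10^-4
Ka = x²/(C₀ − x); solving the quadratic gives x = 9.99 × 10^-4 M.
Fraction ionized = 9.99 × 10^-4 / 0.00648 = 0.1542 → 15.4%

15.4%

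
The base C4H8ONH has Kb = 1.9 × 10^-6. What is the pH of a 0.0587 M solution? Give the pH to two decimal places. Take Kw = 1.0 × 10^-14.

pH = 10.52

C4H8ONH + H2O ⇌ C4H8ONH2+ + OH-
From the ICE table, Kb = [OH-]²/(0.0587 − [OH-]) = 1.9 × 10^-6.
Assume [OH-] ≪ 0.0587: [OH-] ≈ √(1.9 × 10^-6 × 0.0587) = 3.34 × 10^-4 M
pOH = −log(3.34 × 10^-4) = 3.48; pH = 14.00 − 3.48 = 10.52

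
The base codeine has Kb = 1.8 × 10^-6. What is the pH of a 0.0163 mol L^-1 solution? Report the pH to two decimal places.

C18H21NO3 + H2O ⇌ C18H22NO3+ + OH-
Kb = x²/(0.0163 − x) = 1.8 × 10^-6
Neglecting x in the denominator: x = √(1.8 × 10^-6 × 0.0163) = 1.71 × 10^-4 M
pOH = −log(1.71 × 10^-4) = 3.77; pH = 14.00 − 3.77 = 10.23

pH = 10.23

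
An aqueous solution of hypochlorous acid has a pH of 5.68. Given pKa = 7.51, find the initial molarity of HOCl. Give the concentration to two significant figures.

C₀ = 1.4 × 10^-4 M

[H+] = 10^(-5.68) = 2.09 × 10^-6 M = x
Ka = 10^(−7.51) = 3.09 × 10^-8
Ka = x²/(C₀ − x) ⇒ C₀ = x + x²/Ka
C₀ = 2.09 × 10^-6 + (2.09 × 10^-6)²/(3.09 × 10^-8) = 1.43 × 10^-4 M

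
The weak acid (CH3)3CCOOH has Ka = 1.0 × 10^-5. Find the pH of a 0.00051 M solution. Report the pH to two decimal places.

(CH3)3CCOOH ⇌ (CH3)3CCOO- + H+
From the ICE table, Ka = [H+]²/(0.00051 − [H+]) = 1.0 × 10^-5.
Here C₀/Ka ≈ 51, so the small-[H+] approximation fails. Use the quadratic:
[H+] = [−1e-05 + √(1e-05² + 2.04e-08)]/2 = 6.66 × 10^-5 M
pH = −log[H+] = −log(6.66 × 10^-5) = 4.18

pH = 4.18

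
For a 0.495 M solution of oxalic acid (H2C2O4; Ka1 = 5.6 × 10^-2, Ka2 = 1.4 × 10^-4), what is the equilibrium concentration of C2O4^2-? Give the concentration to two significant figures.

1.4 × 10^-4 M

First ionization gives [H+] ≈ [HC2O4-] = 1.41 × 10^-1 M.
Second step: Ka2 = [H+][C2O4^2-]/[HC2O4-] ≈ [C2O4^2-] (since [H+] ≈ [HC2O4-]).
So [C2O4^2-] ≈ Ka2.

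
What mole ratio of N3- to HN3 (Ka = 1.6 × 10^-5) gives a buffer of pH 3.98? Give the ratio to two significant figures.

ratio = 0.15

pKa = -log(1.6 × 10^-5) = 4.796
pH = pKa + log(r) ⇒ log(r) = 3.98 − 4.796 = -0.816
r = [N3-]/[HN3] = 10^(-0.816) = 0.153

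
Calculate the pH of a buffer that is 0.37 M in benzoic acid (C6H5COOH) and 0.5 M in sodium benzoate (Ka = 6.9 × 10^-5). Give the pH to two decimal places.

pKa = −log(6.9 × 10^-5) = 4.161
pH = pKa + log([A⁻]/[HA]) = 4.161 + log(0.5/0.37)
pH = 4.161 + (+0.131) = 4.29

pH = 4.29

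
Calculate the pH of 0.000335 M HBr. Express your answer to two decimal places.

HBr is a strong acid and dissociates completely, so [H+] = 0.000335 M.
pH = -log(0.000335) = 3.47

pH = 3.47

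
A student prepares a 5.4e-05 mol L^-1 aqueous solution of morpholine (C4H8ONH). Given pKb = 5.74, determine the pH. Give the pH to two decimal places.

pH = 8.96

C4H8ONH + H2O ⇌ C4H8ONH2+ + OH-
Kb = 10^(−5.74) = 1.82 × 10^-6
Kb = x²/(5.4e-05 − x) = 1.82 × 10^-6
Here C₀/Kb ≈ 29.7, so the small-x approximation fails. Use the quadratic:
x = (−Kb + √(Kb² + 4·Kb·C₀))/2 = 9.05 × 10^-6 M
pOH = −log(9.05 × 10^-6) = 5.04; pH = 14.00 − 5.04 = 8.96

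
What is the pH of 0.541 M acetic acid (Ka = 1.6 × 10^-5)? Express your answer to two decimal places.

pH = 2.53

CH3COOH ⇌ CH3COO- + H+
Ka = [H+]²/(0.541 − [H+]) = 1.6 × 10^-5
Neglecting [H+] in the denominator: [H+] = √(1.6 × 10^-5 × 0.541) = 2.94 × 10^-3 M
pH = −log(2.94 × 10^-3) = 2.53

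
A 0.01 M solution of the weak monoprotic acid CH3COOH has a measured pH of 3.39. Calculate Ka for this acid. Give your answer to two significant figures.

[H+] = 10^(-3.39) = 4.07 × 10^-4 M
At equilibrium [HA] = 0.01 − 4.07 × 10^-4 = 9.59 × 10^-3 M
Ka = [H+][A-]/[HA] = (4.07 × 10^-4)² / 9.59 × 10^-3 = 1.7 × 10^-5

Ka = 1.7 × 10^-5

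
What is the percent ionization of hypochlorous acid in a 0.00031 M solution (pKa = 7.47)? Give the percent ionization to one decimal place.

1.0%

HOCl ⇌ OCl- + H+; let x = [H+] at equilibrium.
Ka = 10^(−7.47) = 3.39 × 10^-8
x ≈ √(Ka·C₀) = √(3.39 × 10^-8 × 0.00031) = 3.24 × 10^-6 M
Fraction ionized = 3.24 × 10^-6 / 0.00031 = 0.0105 → 1.0%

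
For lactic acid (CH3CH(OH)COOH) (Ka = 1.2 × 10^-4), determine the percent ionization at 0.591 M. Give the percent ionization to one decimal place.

CH3CH(OH)COOH ⇌ CH3CH(OH)COO- + H+; let x = [H+] at equilibrium.
x ≈ √(Ka·C₀) = √(1.2 × 10^-4 × 0.591) = 8.42 × 10^-3 M
% ionization = x/C₀ × 100% = 8.42 × 10^-3/0.591 × 100% = 1.4%

1.4%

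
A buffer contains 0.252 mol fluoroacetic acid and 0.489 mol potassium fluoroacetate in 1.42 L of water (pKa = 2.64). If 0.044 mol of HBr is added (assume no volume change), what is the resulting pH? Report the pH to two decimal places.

pH = 2.82

After neutralization: n(FCH2COOH) = 0.296 mol, n(FCH2COO-) = 0.445 mol.
Henderson–Hasselbalch with mole ratio 0.445/0.296: pH = 2.64 + (+0.177)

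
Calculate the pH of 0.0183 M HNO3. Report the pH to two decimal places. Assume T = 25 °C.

pH = 1.74

HNO3 is a strong acid and dissociates completely, so [H+] = 0.0183 M.
pH = -log(0.0183) = 1.74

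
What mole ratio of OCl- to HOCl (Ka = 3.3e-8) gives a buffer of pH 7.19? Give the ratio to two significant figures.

ratio = 0.51

pKa = -log(3.3 × 10^-8) = 7.481
pH = pKa + log(r) ⇒ log(r) = 7.19 − 7.481 = -0.291
r = [OCl-]/[HOCl] = 10^(-0.291) = 0.512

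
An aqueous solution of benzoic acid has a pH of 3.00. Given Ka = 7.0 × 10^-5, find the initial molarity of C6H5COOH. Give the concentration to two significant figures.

[H+] = 10^(-3.00) = 1.00 × 10^-3 M = x
Ka = x²/(C₀ − x) ⇒ C₀ = x + x²/Ka
C₀ = 1.00 × 10^-3 + (1.00 × 10^-3)²/(7.0 × 10^-5) = 1.53 × 10^-2 M

C₀ = 1.5 × 10^-2 M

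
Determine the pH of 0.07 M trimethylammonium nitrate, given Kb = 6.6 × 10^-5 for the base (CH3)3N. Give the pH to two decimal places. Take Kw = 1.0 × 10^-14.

pH = 5.49

(CH3)3NH+ is the conjugate acid of the weak base (CH3)3N.
Ka = Kw/Kb = 1.0×10^-14 / 6.6 × 10^-5 = 1.52 × 10^-10
Let x = [H+] at equilibrium. Ka = x²/(0.07 − x).
Assume x ≪ 0.07: x ≈ √(1.52 × 10^-10 × 0.07) = 3.26 × 10^-6 M
Check: 0.0047% ionized — well under 5%, approximation valid.
pH = −log[H+] = −log(3.26 × 10^-6) = 5.49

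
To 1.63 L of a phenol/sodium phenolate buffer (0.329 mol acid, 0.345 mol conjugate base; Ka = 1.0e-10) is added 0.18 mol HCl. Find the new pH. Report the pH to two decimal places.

pH = 9.51

After neutralization: n(C6H5OH) = 0.509 mol, n(C6H5O-) = 0.165 mol.
pKa = −log(1.0 × 10^-10) = 10.000
Henderson–Hasselbalch with mole ratio 0.165/0.509: pH = 10.000 + (-0.489)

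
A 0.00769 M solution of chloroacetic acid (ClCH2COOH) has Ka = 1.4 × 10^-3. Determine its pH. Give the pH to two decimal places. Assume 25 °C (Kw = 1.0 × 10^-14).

pH = 2.58

ClCH2COOH ⇌ ClCH2COO- + H+
From the ICE table, Ka = x²/(0.00769 − x) = 1.4 × 10^-3.
x is not negligible relative to C₀; solve x² + 0.0014·x − 1.08e-05 = 0.
x = (−Ka + √(Ka² + 4·Ka·C₀))/2 = 2.65 × 10^-3 M
pH = −log(2.65 × 10^-3) = 2.58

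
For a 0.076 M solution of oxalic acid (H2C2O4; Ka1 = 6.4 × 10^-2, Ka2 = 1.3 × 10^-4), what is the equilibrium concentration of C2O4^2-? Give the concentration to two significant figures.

1.3 × 10^-4 M

First ionization gives [H+] ≈ [HC2O4-] = 4.47 × 10^-2 M.
Second step: Ka2 = [H+][C2O4^2-]/[HC2O4-] ≈ [C2O4^2-] (since [H+] ≈ [HC2O4-]).
So [C2O4^2-] ≈ Ka2.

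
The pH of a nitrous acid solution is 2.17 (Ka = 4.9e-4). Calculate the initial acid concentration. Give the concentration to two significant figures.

C₀ = 1.0 × 10^-1 M

[H+] = 10^(-2.17) = 6.76 × 10^-3 M = x
Ka = x²/(C₀ − x) ⇒ C₀ = x + x²/Ka
C₀ = 6.76 × 10^-3 + (6.76 × 10^-3)²/(4.9 × 10^-4) = 1.00 × 10^-1 M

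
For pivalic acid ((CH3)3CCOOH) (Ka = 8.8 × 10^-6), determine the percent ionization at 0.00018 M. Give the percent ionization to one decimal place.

19.8%

(CH3)3CCOOH ⇌ (CH3)3CCOO- + H+; let x = [H+] at equilibrium.
Solve x² + 8.8e-06x − 1.58e-09 = 0 → x = 3.56 × 10^-5 M
Fraction ionized = 3.56 × 10^-5 / 0.00018 = 0.1978 → 19.8%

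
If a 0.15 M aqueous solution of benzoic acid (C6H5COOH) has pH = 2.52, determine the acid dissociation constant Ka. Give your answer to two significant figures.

Ka = 6.2 × 10^-5

[H+] = 10^(-2.52) = 3.02 × 10^-3 M
At equilibrium [HA] = 0.15 − 3.02 × 10^-3 = 1.47 × 10^-1 M
Ka = [H+][A-]/[HA] = (3.02 × 10^-3)² / 1.47 × 10^-1 = 6.2 × 10^-5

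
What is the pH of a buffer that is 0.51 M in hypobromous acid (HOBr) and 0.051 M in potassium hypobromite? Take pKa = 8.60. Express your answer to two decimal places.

Using pH = pKa + log([base]/[acid]) with [base]/[acid] = 0.051/0.51:
pH = 8.60 + (-1.000) = 7.60

pH = 7.60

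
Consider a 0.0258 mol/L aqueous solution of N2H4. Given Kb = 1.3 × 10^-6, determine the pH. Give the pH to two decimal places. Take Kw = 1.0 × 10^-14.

N2H4 + H2O ⇌ N2H5+ + OH-
Kb = x²/(0.0258 − x) = 1.3 × 10^-6
Assume x ≪ 0.0258: x ≈ √(1.3 × 10^-6 × 0.0258) = 1.83 × 10^-4 M
Check: 0.71% ionized — well under 5%, approximation valid.
pOH = −log(1.83 × 10^-4) = 3.74; pH = 14.00 − 3.74 = 10.26

pH = 10.26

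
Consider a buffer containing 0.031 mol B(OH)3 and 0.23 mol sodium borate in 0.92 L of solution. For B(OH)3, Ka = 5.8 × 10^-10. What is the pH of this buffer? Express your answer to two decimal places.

pKa = −log(5.8 × 10^-10) = 9.237
Henderson–Hasselbalch: pH = pKa + log([B(OH)4-]/[B(OH)3]) = 9.237 + log(0.23/0.031)
pH = 9.237 + (+0.870) = 10.11

pH = 10.11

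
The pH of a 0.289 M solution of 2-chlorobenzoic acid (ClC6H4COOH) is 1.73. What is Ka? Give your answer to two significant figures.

[H+] = 10^(-1.73) = 1.86 × 10^-2 M
At equilibrium [HA] = 0.289 − 1.86 × 10^-2 = 2.70 × 10^-1 M
Ka = [H+][A-]/[HA] = (1.86 × 10^-2)² / 2.70 × 10^-1 = 1.3 × 10^-3

Ka = 1.3 × 10^-3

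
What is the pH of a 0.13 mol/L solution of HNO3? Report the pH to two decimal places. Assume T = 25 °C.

pH = 0.89

HNO3 is a strong acid and dissociates completely, so [H+] = 0.13 M.
pH = -log(0.13) = 0.89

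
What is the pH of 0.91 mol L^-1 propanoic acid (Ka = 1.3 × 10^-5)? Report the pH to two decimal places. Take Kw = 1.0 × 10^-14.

pH = 2.46

CH3CH2COOH ⇌ CH3CH2COO- + H+
From the ICE table, Ka = x²/(0.91 − x) = 1.3 × 10^-5.
Since Ka ≪ C₀, x ≈ √(Ka·C₀) = 3.44 × 10^-3 M.
pH = −log[H+] = −log(3.44 × 10^-3) = 2.46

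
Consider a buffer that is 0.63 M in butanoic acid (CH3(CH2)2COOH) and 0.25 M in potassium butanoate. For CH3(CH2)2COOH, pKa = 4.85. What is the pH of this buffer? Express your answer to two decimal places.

pH = pKa + log([A⁻]/[HA]) = 4.85 + log(0.25/0.63)
pH = 4.85 + (-0.401) = 4.45

pH = 4.45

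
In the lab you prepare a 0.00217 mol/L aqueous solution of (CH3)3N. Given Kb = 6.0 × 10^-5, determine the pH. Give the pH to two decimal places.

(CH3)3N + H2O ⇌ (CH3)3NH+ + OH-
Kb = x²/(0.00217 − x) = 6.0 × 10^-5
x is not negligible relative to C₀; solve x² + 6e-05·x − 1.3e-07 = 0.
x = [−6e-05 + √(6e-05² + 5.21e-07)]/2 = 3.32 × 10^-4 M
pOH = 3.48, so pH = 14.00 − pOH = 10.52

pH = 10.52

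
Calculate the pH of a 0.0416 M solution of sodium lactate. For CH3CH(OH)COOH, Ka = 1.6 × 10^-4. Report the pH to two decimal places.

pH = 8.21

CH3CH(OH)COO- is the conjugate base of the weak acid CH3CH(OH)COOH.
Kb = Kw/Ka = 1.0×10^-14 / 1.6 × 10^-4 = 6.25 × 10^-11
Let x = [OH-] at equilibrium. Kb = x²/(0.0416 − x).
Since Kb ≪ C₀, x ≈ √(Kb·C₀) = 1.61 × 10^-6 M.
pOH = 5.79, so pH = 14.00 − pOH = 8.21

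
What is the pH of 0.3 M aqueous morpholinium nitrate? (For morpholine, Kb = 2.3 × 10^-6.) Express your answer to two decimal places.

C4H8ONH2+ is the conjugate acid of the weak base C4H8ONH.
Ka = Kw/Kb = 1.0×10^-14 / 2.3 × 10^-6 = 4.35 × 10^-9
From the ICE table, Ka = x²/(0.3 − x) = 4.35 × 10^-9.
Neglecting x in the denominator: x = √(4.35 × 10^-9 × 0.3) = 3.61 × 10^-5 M
(x/C₀ = 0.012% < 5%, so the approximation holds.)
pH = −log[H+] = −log(3.61 × 10^-5) = 4.44

pH = 4.44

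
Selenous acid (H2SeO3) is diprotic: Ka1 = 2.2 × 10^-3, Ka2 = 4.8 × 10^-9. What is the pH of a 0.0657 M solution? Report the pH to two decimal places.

pH = 1.96

Since Ka1 ≫ Ka2, the first ionization dominates [H+].
Ka1 = x²/(0.0657 − x) = 2.2 × 10^-3
Solving the quadratic: x = (−Ka1 + √(Ka1² + 4·Ka1·C₀))/2 = 1.10 × 10^-2 M
pH = −log(1.10 × 10^-2) = 1.96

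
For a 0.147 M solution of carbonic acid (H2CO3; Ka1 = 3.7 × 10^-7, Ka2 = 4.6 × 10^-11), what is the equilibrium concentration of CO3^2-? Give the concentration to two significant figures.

First ionization gives [H+] ≈ [HCO3-] = 2.33 × 10^-4 M.
Second step: Ka2 = [H+][CO3^2-]/[HCO3-] ≈ [CO3^2-] (since [H+] ≈ [HCO3-]).
So [CO3^2-] ≈ Ka2.

4.6 × 10^-11 M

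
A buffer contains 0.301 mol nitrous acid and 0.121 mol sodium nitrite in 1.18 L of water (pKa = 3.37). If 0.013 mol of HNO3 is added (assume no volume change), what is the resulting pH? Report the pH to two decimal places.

pH = 2.91

Added H+ converts NO2- to HNO2: HNO2 → 0.314 mol, NO2- → 0.108 mol.
Henderson–Hasselbalch with mole ratio 0.108/0.314: pH = 3.37 + (-0.464)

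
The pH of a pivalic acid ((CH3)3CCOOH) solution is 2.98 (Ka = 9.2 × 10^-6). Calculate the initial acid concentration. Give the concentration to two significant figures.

[H+] = 10^(-2.98) = 1.05 × 10^-3 M = x
Ka = x²/(C₀ − x) ⇒ C₀ = x + x²/Ka
C₀ = 1.05 × 10^-3 + (1.05 × 10^-3)²/(9.2 × 10^-6) = 1.21 × 10^-1 M

C₀ = 1.2 × 10^-1 M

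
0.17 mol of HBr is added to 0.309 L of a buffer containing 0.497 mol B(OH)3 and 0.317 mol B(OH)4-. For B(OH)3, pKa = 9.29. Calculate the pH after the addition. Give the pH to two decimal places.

After neutralization: n(B(OH)3) = 0.667 mol, n(B(OH)4-) = 0.147 mol.
pH = pKa + log(n_B(OH)4-/n_B(OH)3) = 9.29 + log(0.147/0.667) = 9.29 + (-0.657)

pH = 8.63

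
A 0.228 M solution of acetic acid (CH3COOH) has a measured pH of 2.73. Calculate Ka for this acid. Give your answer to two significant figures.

Ka = 1.5 × 10^-5

[H+] = 10^(-2.73) = 1.86 × 10^-3 M
At equilibrium [HA] = 0.228 − 1.86 × 10^-3 = 2.26 × 10^-1 M
Ka = [H+][A-]/[HA] = (1.86 × 10^-3)² / 2.26 × 10^-1 = 1.5 × 10^-5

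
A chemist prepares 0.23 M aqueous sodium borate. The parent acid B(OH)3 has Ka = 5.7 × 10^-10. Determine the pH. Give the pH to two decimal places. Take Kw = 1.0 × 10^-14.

B(OH)4- is the conjugate base of the weak acid B(OH)3.
Kb = Kw/Ka = 1.0×10^-14 / 5.7 × 10^-10 = 1.75 × 10^-5
Kb = x²/(0.23 − x) = 1.75 × 10^-5
Neglecting x in the denominator: x = √(1.75 × 10^-5 × 0.23) = 2.01 × 10^-3 M
(x/C₀ = 0.87% < 5%, so the approximation holds.)
pOH = 2.70, so pH = 14.00 − pOH = 11.30

pH = 11.30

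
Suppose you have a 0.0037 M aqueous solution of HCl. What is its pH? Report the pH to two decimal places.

HCl is a strong acid and dissociates completely, so [H+] = 0.0037 M.
pH = -log(0.0037) = 2.43

pH = 2.43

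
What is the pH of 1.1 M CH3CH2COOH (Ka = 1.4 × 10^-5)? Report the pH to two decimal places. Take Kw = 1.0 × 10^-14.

pH = 2.41

CH3CH2COOH ⇌ CH3CH2COO- + H+
Ka = x²/(1.1 − x) = 1.4 × 10^-5
Assume x ≪ 1.1: x ≈ √(1.4 × 10^-5 × 1.1) = 3.92 × 10^-3 M
(x/C₀ = 0.36% < 5%, so the approximation holds.)
pH = −log(3.92 × 10^-3) = 2.41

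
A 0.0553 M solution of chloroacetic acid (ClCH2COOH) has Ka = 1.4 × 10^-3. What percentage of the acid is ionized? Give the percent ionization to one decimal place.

14.7%

ClCH2COOH ⇌ ClCH2COO- + H+; let x = [H+] at equilibrium.
Solve x² + 0.0014x − 7.74e-05 = 0 → x = 8.13 × 10^-3 M
Fraction ionized = 8.13 × 10^-3 / 0.0553 = 0.1470 → 14.7%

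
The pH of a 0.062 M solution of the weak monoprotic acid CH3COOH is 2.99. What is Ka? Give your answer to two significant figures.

Ka = 1.7 × 10^-5

[H+] = 10^(-2.99) = 1.02 × 10^-3 M
At equilibrium [HA] = 0.062 − 1.02 × 10^-3 = 6.10 × 10^-2 M
Ka = [H+][A-]/[HA] = (1.02 × 10^-3)² / 6.10 × 10^-2 = 1.7 × 10^-5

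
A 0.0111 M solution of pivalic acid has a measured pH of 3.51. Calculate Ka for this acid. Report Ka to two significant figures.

[H+] = 10^(-3.51) = 3.09 × 10^-4 M
At equilibrium [HA] = 0.0111 − 3.09 × 10^-4 = 1.08 × 10^-2 M
Ka = [H+][A-]/[HA] = (3.09 × 10^-4)² / 1.08 × 10^-2 = 8.8 × 10^-6

Ka = 8.8 × 10^-6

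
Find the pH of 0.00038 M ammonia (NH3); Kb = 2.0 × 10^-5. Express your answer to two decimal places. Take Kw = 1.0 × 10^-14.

pH = 9.89

NH3 + H2O ⇌ NH4+ + OH-
Kb = [OH-]²/(0.00038 − [OH-]) = 2.0 × 10^-5
[OH-] is not negligible relative to C₀; solve [OH-]² + 2e-05·[OH-] − 7.6e-09 = 0.
[OH-] = (−Kb + √(Kb² + 4·Kb·C₀))/2 = 7.77 × 10^-5 M
pOH = −log(7.77 × 10^-5) = 4.11; pH = 14.00 − 4.11 = 9.89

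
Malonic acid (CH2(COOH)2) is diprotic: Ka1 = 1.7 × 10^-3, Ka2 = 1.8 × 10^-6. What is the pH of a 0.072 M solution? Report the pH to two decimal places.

pH = 1.99

Since Ka1 ≫ Ka2, the first ionization dominates [H+].
Ka1 = x²/(0.072 − x) = 1.7 × 10^-3
Solving the quadratic: x = (−Ka1 + √(Ka1² + 4·Ka1·C₀))/2 = 1.02 × 10^-2 M
pH = −log(1.02 × 10^-2) = 1.99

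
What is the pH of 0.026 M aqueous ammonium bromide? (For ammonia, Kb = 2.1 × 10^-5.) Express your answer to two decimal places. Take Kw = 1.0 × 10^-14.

NH4+ is the conjugate acid of the weak base NH3.
Ka = Kw/Kb = 1.0×10^-14 / 2.1 × 10^-5 = 4.76 × 10^-10
Ka = [H+]²/(0.026 − [H+]) = 4.76 × 10^-10
Since Ka ≪ C₀, [H+] ≈ √(Ka·C₀) = 3.52 × 10^-6 M.
pH = −log[H+] = −log(3.52 × 10^-6) = 5.45

pH = 5.45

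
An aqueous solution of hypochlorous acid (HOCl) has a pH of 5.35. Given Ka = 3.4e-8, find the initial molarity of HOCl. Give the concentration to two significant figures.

[H+] = 10^(-5.35) = 4.47 × 10^-6 M = x
Ka = x²/(C₀ − x) ⇒ C₀ = x + x²/Ka
C₀ = 4.47 × 10^-6 + (4.47 × 10^-6)²/(3.4 × 10^-8) = 5.92 × 10^-4 M

C₀ = 5.9 × 10^-4 M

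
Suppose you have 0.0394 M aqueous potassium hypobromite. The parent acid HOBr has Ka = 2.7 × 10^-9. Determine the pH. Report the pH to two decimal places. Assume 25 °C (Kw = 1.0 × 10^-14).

pH = 10.58

OBr- is the conjugate base of the weak acid HOBr.
Kb = Kw/Ka = 1.0×10^-14 / 2.7 × 10^-9 = 3.70 × 10^-6
Kb = x²/(0.0394 − x) = 3.70 × 10^-6
Neglecting x in the denominator: x = √(3.70 × 10^-6 × 0.0394) = 3.82 × 10^-4 M
pOH = 3.42, so pH = 14.00 − pOH = 10.58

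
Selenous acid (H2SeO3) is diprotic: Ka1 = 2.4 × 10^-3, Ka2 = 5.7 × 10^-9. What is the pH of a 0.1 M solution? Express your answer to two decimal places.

Ka1 ≫ Ka2, so treat the first dissociation as the only significant source of H+.
Ka1 = x²/(0.1 − x) = 2.4 × 10^-3
Solving the quadratic: x = (−Ka1 + √(Ka1² + 4·Ka1·C₀))/2 = 1.43 × 10^-2 M
pH = −log(1.43 × 10^-2) = 1.84

pH = 1.84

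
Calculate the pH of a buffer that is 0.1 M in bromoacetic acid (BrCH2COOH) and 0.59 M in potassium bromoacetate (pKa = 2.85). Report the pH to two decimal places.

pH = 3.62

Using pH = pKa + log([base]/[acid]) with [base]/[acid] = 0.59/0.1:
pH = 2.85 + (+0.771) = 3.62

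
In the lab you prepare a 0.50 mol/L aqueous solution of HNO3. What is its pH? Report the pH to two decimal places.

pH = 0.30

HNO3 is a strong acid and dissociates completely, so [H+] = 0.50 M.
pH = -log(0.5) = 0.30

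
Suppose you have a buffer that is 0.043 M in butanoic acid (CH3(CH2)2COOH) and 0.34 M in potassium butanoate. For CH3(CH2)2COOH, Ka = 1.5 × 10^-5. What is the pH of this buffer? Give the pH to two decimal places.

pH = 5.72

pKa = −log(1.5 × 10^-5) = 4.824
Henderson–Hasselbalch: pH = pKa + log([CH3(CH2)2COO-]/[CH3(CH2)2COOH]) = 4.824 + log(0.34/0.043)
pH = 4.824 + (+0.898) = 5.72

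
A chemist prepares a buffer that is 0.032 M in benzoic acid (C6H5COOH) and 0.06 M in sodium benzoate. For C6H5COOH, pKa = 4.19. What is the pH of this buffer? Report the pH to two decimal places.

pH = pKa + log([A⁻]/[HA]) = 4.19 + log(0.06/0.032)
pH = 4.19 + (+0.273) = 4.46

pH = 4.46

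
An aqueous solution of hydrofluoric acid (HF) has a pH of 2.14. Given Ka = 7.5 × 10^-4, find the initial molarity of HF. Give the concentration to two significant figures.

C₀ = 7.7 × 10^-2 M

[H+] = 10^(-2.14) = 7.24 × 10^-3 M = x
Ka = x²/(C₀ − x) ⇒ C₀ = x + x²/Ka
C₀ = 7.24 × 10^-3 + (7.24 × 10^-3)²/(7.5 × 10^-4) = 7.71 × 10^-2 M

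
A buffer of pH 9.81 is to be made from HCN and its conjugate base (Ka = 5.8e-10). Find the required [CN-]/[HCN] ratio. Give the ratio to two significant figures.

pKa = -log(5.8 × 10^-10) = 9.237
pH = pKa + log(r) ⇒ log(r) = 9.81 − 9.237 = +0.573
r = [CN-]/[HCN] = 10^(+0.573) = 3.74

ratio = 3.7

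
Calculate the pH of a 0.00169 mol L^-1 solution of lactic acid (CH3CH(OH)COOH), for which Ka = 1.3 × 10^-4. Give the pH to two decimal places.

CH3CH(OH)COOH ⇌ CH3CH(OH)COO- + H+
Let x = [H+] at equilibrium. Ka = x²/(0.00169 − x).
Here C₀/Ka ≈ 13, so the small-x approximation fails. Use the quadratic:
x = (−Ka + √(Ka² + 4·Ka·C₀))/2 = 4.08 × 10^-4 M
pH = −log(4.08 × 10^-4) = 3.39

pH = 3.39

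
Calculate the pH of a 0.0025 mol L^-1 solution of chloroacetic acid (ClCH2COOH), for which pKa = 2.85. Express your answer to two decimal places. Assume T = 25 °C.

pH = 2.89

ClCH2COOH ⇌ ClCH2COO- + H+
Ka = 10^(−2.85) = 1.41 × 10^-3
Ka = [H+]²/(0.0025 − [H+]) = 1.41 × 10^-3
Here C₀/Ka ≈ 1.77, so the small-[H+] approximation fails. Use the quadratic:
[H+] = (−Ka + √(Ka² + 4·Ka·C₀))/2 = 1.30 × 10^-3 M
pH = −log[H+] = −log(1.30 × 10^-3) = 2.89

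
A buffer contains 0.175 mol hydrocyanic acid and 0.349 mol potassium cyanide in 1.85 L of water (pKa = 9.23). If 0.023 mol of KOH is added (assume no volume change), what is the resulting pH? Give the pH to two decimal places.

After neutralization: n(HCN) = 0.152 mol, n(CN-) = 0.372 mol.
Henderson–Hasselbalch with mole ratio 0.372/0.152: pH = 9.23 + (+0.389)

pH = 9.62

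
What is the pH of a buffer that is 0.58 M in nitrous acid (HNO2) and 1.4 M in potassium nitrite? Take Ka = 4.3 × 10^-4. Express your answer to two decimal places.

pKa = −log(4.3 × 10^-4) = 3.367
Using pH = pKa + log([base]/[acid]) with [base]/[acid] = 1.4/0.58:
pH = 3.367 + (+0.383) = 3.75

pH = 3.75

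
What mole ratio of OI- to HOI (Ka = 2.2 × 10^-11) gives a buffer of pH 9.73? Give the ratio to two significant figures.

pKa = -log(2.2 × 10^-11) = 10.658
pH = pKa + log(r) ⇒ log(r) = 9.73 − 10.658 = -0.928
r = [OI-]/[HOI] = 10^(-0.928) = 0.118

ratio = 0.12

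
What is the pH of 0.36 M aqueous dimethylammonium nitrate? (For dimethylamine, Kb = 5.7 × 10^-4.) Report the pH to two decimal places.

pH = 5.60

(CH3)2NH2+ is the conjugate acid of the weak base (CH3)2NH.
Ka = Kw/Kb = 1.0×10^-14 / 5.7 × 10^-4 = 1.75 × 10^-11
Let x = [H+] at equilibrium. Ka = x²/(0.36 − x).
Neglecting x in the denominator: x = √(1.75 × 10^-11 × 0.36) = 2.51 × 10^-6 M
pH = −log[H+] = −log(2.51 × 10^-6) = 5.60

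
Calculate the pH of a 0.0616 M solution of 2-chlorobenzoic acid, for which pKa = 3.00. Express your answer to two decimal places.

ClC6H4COOH ⇌ ClC6H4COO- + H+
Ka = 10^(−3.00) = 1.00 × 10^-3
From the ICE table, Ka = [H+]²/(0.0616 − [H+]) = 1.00 × 10^-3.
Here C₀/Ka ≈ 61.6, so the small-[H+] approximation fails. Use the quadratic:
[H+] = (−Ka + √(Ka² + 4·Ka·C₀))/2 = 7.36 × 10^-3 M
pH = −log[H+] = −log(7.36 × 10^-3) = 2.13

pH = 2.13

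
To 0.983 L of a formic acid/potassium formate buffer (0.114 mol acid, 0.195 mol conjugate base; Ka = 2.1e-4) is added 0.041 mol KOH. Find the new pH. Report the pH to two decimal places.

OH- converts HCOOH to HCOO-: HCOOH → 0.073 mol, HCOO- → 0.236 mol.
pKa = −log(2.1 × 10^-4) = 3.678
Henderson–Hasselbalch with mole ratio 0.236/0.073: pH = 3.678 + (+0.510)

pH = 4.19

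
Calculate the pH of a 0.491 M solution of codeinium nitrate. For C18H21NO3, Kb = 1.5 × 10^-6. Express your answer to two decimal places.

pH = 4.24

C18H22NO3+ is the conjugate acid of the weak base C18H21NO3.
Ka = Kw/Kb = 1.0×10^-14 / 1.5 × 10^-6 = 6.67 × 10^-9
From the ICE table, Ka = x²/(0.491 − x) = 6.67 × 10^-9.
Since Ka ≪ C₀, x ≈ √(Ka·C₀) = 5.72 × 10^-5 M.
pH = −log(5.72 × 10^-5) = 4.24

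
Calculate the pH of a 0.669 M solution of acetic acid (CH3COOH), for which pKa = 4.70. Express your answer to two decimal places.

pH = 2.44

CH3COOH ⇌ CH3COO- + H+
Ka = 10^(−4.70) = 2.00 × 10^-5
Let x = [H+] at equilibrium. Ka = x²/(0.669 − x).
Assume x ≪ 0.669: x ≈ √(2.00 × 10^-5 × 0.669) = 3.66 × 10^-3 M
Check: 0.55% ionized — well under 5%, approximation valid.
pH = −log[H+] = −log(3.66 × 10^-3) = 2.44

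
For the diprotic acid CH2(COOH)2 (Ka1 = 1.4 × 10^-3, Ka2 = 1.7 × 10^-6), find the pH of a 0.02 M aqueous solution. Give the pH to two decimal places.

Since Ka1 ≫ Ka2, the first ionization dominates [H+].
Ka1 = x²/(0.02 − x) = 1.4 × 10^-3
Solving the quadratic: x = (−Ka1 + √(Ka1² + 4·Ka1·C₀))/2 = 4.64 × 10^-3 M
pH = −log(4.64 × 10^-3) = 2.33

pH = 2.33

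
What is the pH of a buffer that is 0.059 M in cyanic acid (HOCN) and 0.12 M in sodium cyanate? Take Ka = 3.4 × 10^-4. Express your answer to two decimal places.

pH = 3.78

pKa = −log(3.4 × 10^-4) = 3.469
pH = pKa + log([A⁻]/[HA]) = 3.469 + log(0.12/0.059)
pH = 3.469 + (+0.308) = 3.78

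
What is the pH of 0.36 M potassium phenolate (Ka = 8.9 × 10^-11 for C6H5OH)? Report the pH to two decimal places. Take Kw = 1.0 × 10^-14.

pH = 11.80

C6H5O- is the conjugate base of the weak acid C6H5OH.
Kb = Kw/Ka = 1.0×10^-14 / 8.9 × 10^-11 = 1.12 × 10^-4
Kb = [OH-]²/(0.36 − [OH-]) = 1.12 × 10^-4
Since Kb ≪ C₀, [OH-] ≈ √(Kb·C₀) = 6.35 × 10^-3 M.
pOH = −log(6.35 × 10^-3) = 2.20; pH = 14.00 − 2.20 = 11.80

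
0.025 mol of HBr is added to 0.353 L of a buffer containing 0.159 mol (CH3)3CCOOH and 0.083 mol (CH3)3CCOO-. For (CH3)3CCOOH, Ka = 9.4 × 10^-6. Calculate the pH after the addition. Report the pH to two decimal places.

pH = 4.53

Added H+ converts (CH3)3CCOO- to (CH3)3CCOOH: (CH3)3CCOOH → 0.184 mol, (CH3)3CCOO- → 0.058 mol.
pKa = −log(9.4 × 10^-6) = 5.027
pH = pKa + log([A⁻]/[HA]) = 5.027 + log(0.058/0.184) = 5.027 -0.501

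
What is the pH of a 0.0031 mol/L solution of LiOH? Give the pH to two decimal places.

pH = 11.49

LiOH is a strong base; [OH-] = 0.0031 M.
pOH = -log(0.0031) = 2.51
pH = 14.00 - 2.51 = 11.49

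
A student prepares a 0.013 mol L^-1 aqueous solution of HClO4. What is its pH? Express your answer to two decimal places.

pH = 1.89

HClO4 is a strong acid and dissociates completely, so [H+] = 0.013 M.
pH = -log(0.013) = 1.89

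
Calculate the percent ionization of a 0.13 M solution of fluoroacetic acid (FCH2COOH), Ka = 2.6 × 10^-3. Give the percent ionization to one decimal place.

13.2%

FCH2COOH ⇌ FCH2COO- + H+; let x = [H+] at equilibrium.
Ka = x²/(C₀ − x); solving the quadratic gives x = 1.71 × 10^-2 M.
Fraction ionized = 1.71 × 10^-2 / 0.13 = 0.1315 → 13.2%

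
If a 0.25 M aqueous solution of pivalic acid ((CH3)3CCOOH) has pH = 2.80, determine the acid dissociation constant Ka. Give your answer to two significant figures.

[H+] = 10^(-2.80) = 1.58 × 10^-3 M
At equilibrium [HA] = 0.25 − 1.58 × 10^-3 = 2.48 × 10^-1 M
Ka = [H+][A-]/[HA] = (1.58 × 10^-3)² / 2.48 × 10^-1 = 1.0 × 10^-5

Ka = 1.0 × 10^-5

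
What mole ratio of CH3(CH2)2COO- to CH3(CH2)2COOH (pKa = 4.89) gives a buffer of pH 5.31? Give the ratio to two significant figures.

pH = pKa + log(r) ⇒ log(r) = 5.31 − 4.89 = +0.42
r = [CH3(CH2)2COO-]/[CH3(CH2)2COOH] = 10^(+0.42) = 2.63

ratio = 2.6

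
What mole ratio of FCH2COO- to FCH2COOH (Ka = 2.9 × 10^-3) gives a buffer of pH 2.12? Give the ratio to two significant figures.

ratio = 0.38

pKa = -log(2.9 × 10^-3) = 2.538
pH = pKa + log(r) ⇒ log(r) = 2.12 − 2.538 = -0.418
r = [FCH2COO-]/[FCH2COOH] = 10^(-0.418) = 0.382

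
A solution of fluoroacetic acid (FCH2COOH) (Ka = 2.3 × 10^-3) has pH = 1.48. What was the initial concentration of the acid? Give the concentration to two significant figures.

C₀ = 5.1 × 10^-1 M

[H+] = 10^(-1.48) = 3.31 × 10^-2 M = x
Ka = x²/(C₀ − x) ⇒ C₀ = x + x²/Ka
C₀ = 3.31 × 10^-2 + (3.31 × 10^-2)²/(2.3 × 10^-3) = 5.09 × 10^-1 M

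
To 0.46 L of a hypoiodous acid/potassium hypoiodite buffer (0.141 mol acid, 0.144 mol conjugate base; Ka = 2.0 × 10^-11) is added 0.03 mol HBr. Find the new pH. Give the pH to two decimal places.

After neutralization: n(HOI) = 0.171 mol, n(OI-) = 0.114 mol.
pKa = −log(2.0 × 10^-11) = 10.699
pH = pKa + log(n_OI-/n_HOI) = 10.699 + log(0.114/0.171) = 10.699 + (-0.176)

pH = 10.52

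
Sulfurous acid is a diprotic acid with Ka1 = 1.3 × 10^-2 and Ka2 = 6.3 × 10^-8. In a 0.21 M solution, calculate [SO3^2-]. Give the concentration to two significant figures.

First ionization gives [H+] ≈ [HSO3-] = 4.62 × 10^-2 M.
Second step: Ka2 = [H+][SO3^2-]/[HSO3-] ≈ [SO3^2-] (since [H+] ≈ [HSO3-]).
So [SO3^2-] ≈ Ka2.

6.3 × 10^-8 M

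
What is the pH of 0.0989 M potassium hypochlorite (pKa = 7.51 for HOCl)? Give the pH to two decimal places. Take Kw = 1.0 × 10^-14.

pH = 10.25

OCl- is the conjugate base of the weak acid HOCl.
Ka = 10^(−7.51) = 3.09 × 10^-8
Kb = Kw/Ka = 1.0×10^-14 / 3.09 × 10^-8 = 3.24 × 10^-7
Kb = x²/(0.0989 − x) = 3.24 × 10^-7
Since Kb ≪ C₀, x ≈ √(Kb·C₀) = 1.79 × 10^-4 M.
pOH = 3.75, so pH = 14.00 − pOH = 10.25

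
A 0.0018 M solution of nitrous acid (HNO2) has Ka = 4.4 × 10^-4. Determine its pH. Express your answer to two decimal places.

pH = 3.16

HNO2 ⇌ NO2- + H+
From the ICE table, Ka = x²/(0.0018 − x) = 4.4 × 10^-4.
Here C₀/Ka ≈ 4.09, so the small-x approximation fails. Use the quadratic:
x = (−Ka + √(Ka² + 4·Ka·C₀))/2 = 6.97 × 10^-4 M
pH = −log[H+] = −log(6.97 × 10^-4) = 3.16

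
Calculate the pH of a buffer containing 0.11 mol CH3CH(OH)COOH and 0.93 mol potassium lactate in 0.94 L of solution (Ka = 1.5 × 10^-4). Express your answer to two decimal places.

pKa = −log(1.5 × 10^-4) = 3.824
Using pH = pKa + log([base]/[acid]) with [base]/[acid] = 0.93/0.11:
pH = 3.824 + (+0.927) = 4.75

pH = 4.75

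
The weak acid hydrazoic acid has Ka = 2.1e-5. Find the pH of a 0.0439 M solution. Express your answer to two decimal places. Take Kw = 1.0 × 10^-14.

pH = 3.02

HN3 ⇌ N3- + H+
Ka = [H+]²/(0.0439 − [H+]) = 2.1 × 10^-5
Neglecting [H+] in the denominator: [H+] = √(2.1 × 10^-5 × 0.0439) = 9.60 × 10^-4 M
([H+]/C₀ = 2.2% < 5%, so the approximation holds.)
pH = −log(9.60 × 10^-4) = 3.02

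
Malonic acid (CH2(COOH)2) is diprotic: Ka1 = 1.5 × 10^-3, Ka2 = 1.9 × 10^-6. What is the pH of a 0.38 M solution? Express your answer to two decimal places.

Ka1 ≫ Ka2, so treat the first dissociation as the only significant source of H+.
Ka1 = x²/(0.38 − x) = 1.5 × 10^-3
Solving the quadratic: x = (−Ka1 + √(Ka1² + 4·Ka1·C₀))/2 = 2.31 × 10^-2 M
pH = −log(2.31 × 10^-2) = 1.64

pH = 1.64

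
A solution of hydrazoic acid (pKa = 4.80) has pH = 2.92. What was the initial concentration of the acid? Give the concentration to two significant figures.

[H+] = 10^(-2.92) = 1.20 × 10^-3 M = x
Ka = 10^(−4.80) = 1.58 × 10^-5
Ka = x²/(C₀ − x) ⇒ C₀ = x + x²/Ka
C₀ = 1.20 × 10^-3 + (1.20 × 10^-3)²/(1.58 × 10^-5) = 9.23 × 10^-2 M

C₀ = 9.2 × 10^-2 M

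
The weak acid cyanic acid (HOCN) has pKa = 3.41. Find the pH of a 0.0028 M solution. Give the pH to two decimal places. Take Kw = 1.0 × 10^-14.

HOCN ⇌ OCN- + H+
Ka = 10^(−3.41) = 3.89 × 10^-4
From the ICE table, Ka = [H+]²/(0.0028 − [H+]) = 3.89 × 10^-4.
Here C₀/Ka ≈ 7.2, so the small-[H+] approximation fails. Use the quadratic:
[H+] = (−Ka + √(Ka² + 4·Ka·C₀))/2 = 8.67 × 10^-4 M
pH = −log[H+] = −log(8.67 × 10^-4) = 3.06

pH = 3.06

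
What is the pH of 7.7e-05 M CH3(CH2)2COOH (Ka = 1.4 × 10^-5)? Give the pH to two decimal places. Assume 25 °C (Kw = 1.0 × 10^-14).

pH = 4.58

CH3(CH2)2COOH ⇌ CH3(CH2)2COO- + H+
From the ICE table, Ka = x²/(7.7e-05 − x) = 1.4 × 10^-5.
Here C₀/Ka ≈ 5.5, so the small-x approximation fails. Use the quadratic:
x = [−1.4e-05 + √(1.4e-05² + 4.31e-09)]/2 = 2.66 × 10^-5 M
pH = −log[H+] = −log(2.66 × 10^-5) = 4.58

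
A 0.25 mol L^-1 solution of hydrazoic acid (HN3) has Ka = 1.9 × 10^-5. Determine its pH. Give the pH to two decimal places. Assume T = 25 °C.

HN3 ⇌ N3- + H+
Ka = x²/(0.25 − x) = 1.9 × 10^-5
Neglecting x in the denominator: x = √(1.9 × 10^-5 × 0.25) = 2.18 × 10^-3 M
Check: 0.87% ionized — well under 5%, approximation valid.
pH = −log(2.18 × 10^-3) = 2.66

pH = 2.66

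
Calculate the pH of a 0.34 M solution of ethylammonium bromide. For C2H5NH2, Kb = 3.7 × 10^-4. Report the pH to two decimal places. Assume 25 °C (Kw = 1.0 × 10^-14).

pH = 5.52

C2H5NH3+ is the conjugate acid of the weak base C2H5NH2.
Ka = Kw/Kb = 1.0×10^-14 / 3.7 × 10^-4 = 2.70 × 10^-11
Let x = [H+] at equilibrium. Ka = x²/(0.34 − x).
Assume x ≪ 0.34: x ≈ √(2.70 × 10^-11 × 0.34) = 3.03 × 10^-6 M
pH = −log(3.03 × 10^-6) = 5.52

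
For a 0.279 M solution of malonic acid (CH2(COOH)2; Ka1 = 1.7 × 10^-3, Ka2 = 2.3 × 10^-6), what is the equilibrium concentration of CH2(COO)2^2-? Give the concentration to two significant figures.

First ionization gives [H+] ≈ [CH2(COOH)COO-] = 2.09 × 10^-2 M.
Second step: Ka2 = [H+][CH2(COO)2^2-]/[CH2(COOH)COO-] ≈ [CH2(COO)2^2-] (since [H+] ≈ [CH2(COOH)COO-]).
So [CH2(COO)2^2-] ≈ Ka2.

2.3 × 10^-6 M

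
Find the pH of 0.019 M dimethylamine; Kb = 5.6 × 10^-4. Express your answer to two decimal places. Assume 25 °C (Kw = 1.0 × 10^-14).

pH = 11.48

(CH3)2NH + H2O ⇌ (CH3)2NH2+ + OH-
From the ICE table, Kb = x²/(0.019 − x) = 5.6 × 10^-4.
Here C₀/Kb ≈ 33.9, so the small-x approximation fails. Use the quadratic:
x = (−Kb + √(Kb² + 4·Kb·C₀))/2 = 2.99 × 10^-3 M
pOH = −log(2.99 × 10^-3) = 2.52; pH = 14.00 − 2.52 = 11.48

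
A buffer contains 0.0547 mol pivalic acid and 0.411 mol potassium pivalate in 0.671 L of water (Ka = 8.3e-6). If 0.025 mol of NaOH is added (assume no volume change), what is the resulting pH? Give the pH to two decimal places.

pH = 6.25

OH- converts (CH3)3CCOOH to (CH3)3CCOO-: (CH3)3CCOOH → 0.0297 mol, (CH3)3CCOO- → 0.436 mol.
pKa = −log(8.3 × 10^-6) = 5.081
pH = pKa + log([A⁻]/[HA]) = 5.081 + log(0.436/0.0297) = 5.081 +1.167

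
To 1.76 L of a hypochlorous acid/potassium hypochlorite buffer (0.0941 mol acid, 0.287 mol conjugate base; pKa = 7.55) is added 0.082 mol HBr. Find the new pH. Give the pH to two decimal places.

pH = 7.62

After neutralization: n(HOCl) = 0.176 mol, n(OCl-) = 0.205 mol.
pH = pKa + log([A⁻]/[HA]) = 7.55 + log(0.205/0.176) = 7.55 +0.066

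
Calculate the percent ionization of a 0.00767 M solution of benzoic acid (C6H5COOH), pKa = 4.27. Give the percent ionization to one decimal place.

8.0%

C6H5COOH ⇌ C6H5COO- + H+; let x = [H+] at equilibrium.
Ka = 10^(−4.27) = 5.37 × 10^-5
Solve x² + 5.37e-05x − 4.12e-07 = 0 → x = 6.15 × 10^-4 M
% ionization = x/C₀ × 100% = 6.15 × 10^-4/0.00767 × 100% = 8.0%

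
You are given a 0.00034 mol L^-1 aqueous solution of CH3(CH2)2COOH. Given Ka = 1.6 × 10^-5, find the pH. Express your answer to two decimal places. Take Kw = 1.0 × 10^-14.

CH3(CH2)2COOH ⇌ CH3(CH2)2COO- + H+
From the ICE table, Ka = [H+]²/(0.00034 − [H+]) = 1.6 × 10^-5.
[H+] is not negligible relative to C₀; solve [H+]² + 1.6e-05·[H+] − 5.44e-09 = 0.
[H+] = [−1.6e-05 + √(1.6e-05² + 2.18e-08)]/2 = 6.62 × 10^-5 M
pH = −log(6.62 × 10^-5) = 4.18

pH = 4.18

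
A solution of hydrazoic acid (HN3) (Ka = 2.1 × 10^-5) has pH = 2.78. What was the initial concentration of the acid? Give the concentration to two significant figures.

C₀ = 1.3 × 10^-1 M

[H+] = 10^(-2.78) = 1.66 × 10^-3 M = x
Ka = x²/(C₀ − x) ⇒ C₀ = x + x²/Ka
C₀ = 1.66 × 10^-3 + (1.66 × 10^-3)²/(2.1 × 10^-5) = 1.33 × 10^-1 M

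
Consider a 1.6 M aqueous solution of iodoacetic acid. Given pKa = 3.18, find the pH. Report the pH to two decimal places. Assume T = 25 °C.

pH = 1.49

ICH2COOH ⇌ ICH2COO- + H+
Ka = 10^(−3.18) = 6.61 × 10^-4
From the ICE table, Ka = [H+]²/(1.6 − [H+]) = 6.61 × 10^-4.
Neglecting [H+] in the denominator: [H+] = √(6.61 × 10^-4 × 1.6) = 3.25 × 10^-2 M
([H+]/C₀ = 2% < 5%, so the approximation holds.)
pH = −log(3.25 × 10^-2) = 1.49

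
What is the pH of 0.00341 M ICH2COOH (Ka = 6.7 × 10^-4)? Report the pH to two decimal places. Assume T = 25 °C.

ICH2COOH ⇌ ICH2COO- + H+
Let x = [H+] at equilibrium. Ka = x²/(0.00341 − x).
Here C₀/Ka ≈ 5.09, so the small-x approximation fails. Use the quadratic:
x = (−Ka + √(Ka² + 4·Ka·C₀))/2 = 1.21 × 10^-3 M
pH = −log(1.21 × 10^-3) = 2.92

pH = 2.92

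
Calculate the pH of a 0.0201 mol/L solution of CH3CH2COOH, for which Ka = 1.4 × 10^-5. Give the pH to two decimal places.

pH = 3.28

CH3CH2COOH ⇌ CH3CH2COO- + H+
From the ICE table, Ka = x²/(0.0201 − x) = 1.4 × 10^-5.
Assume x ≪ 0.0201: x ≈ √(1.4 × 10^-5 × 0.0201) = 5.30 × 10^-4 M
(x/C₀ = 2.6% < 5%, so the approximation holds.)
pH = −log[H+] = −log(5.30 × 10^-4) = 3.28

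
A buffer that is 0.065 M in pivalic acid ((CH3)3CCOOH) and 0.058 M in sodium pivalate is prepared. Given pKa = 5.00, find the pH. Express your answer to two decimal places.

pH = 4.95

Using pH = pKa + log([base]/[acid]) with [base]/[acid] = 0.058/0.065:
pH = 5.00 + (-0.049) = 4.95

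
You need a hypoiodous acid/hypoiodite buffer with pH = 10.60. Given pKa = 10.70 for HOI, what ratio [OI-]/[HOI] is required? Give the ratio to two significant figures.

ratio = 0.79

pH = pKa + log(r) ⇒ log(r) = 10.60 − 10.70 = -0.10
r = [OI-]/[HOI] = 10^(-0.10) = 0.794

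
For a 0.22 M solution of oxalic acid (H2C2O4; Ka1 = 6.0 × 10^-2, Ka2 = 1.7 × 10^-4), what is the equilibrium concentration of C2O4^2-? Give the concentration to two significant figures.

1.7 × 10^-4 M

First ionization gives [H+] ≈ [HC2O4-] = 8.87 × 10^-2 M.
Second step: Ka2 = [H+][C2O4^2-]/[HC2O4-] ≈ [C2O4^2-] (since [H+] ≈ [HC2O4-]).
So [C2O4^2-] ≈ Ka2.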